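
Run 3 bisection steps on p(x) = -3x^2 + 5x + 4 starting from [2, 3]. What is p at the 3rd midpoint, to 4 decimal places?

-1.0469

midpoint 2.5: p = -2.25 < 0 → [2, 2.5]
midpoint 2.25: p = 0.0625 > 0 → [2.25, 2.5]
midpoint 2.375: p = -1.046875 < 0 → [2.25, 2.375]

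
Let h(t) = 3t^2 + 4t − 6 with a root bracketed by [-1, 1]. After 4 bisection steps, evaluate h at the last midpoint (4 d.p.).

h(0) = -6 < 0, so the root lies in [0, 1]
h(0.5) = -3.25 < 0, so the root lies in [0.5, 1]
h(0.75) = -1.3125 < 0, so the root lies in [0.75, 1]
h(0.875) = -0.2031 < 0, so the root lies in [0.875, 1]

-0.2031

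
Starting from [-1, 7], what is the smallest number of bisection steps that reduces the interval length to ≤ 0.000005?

Width after n steps is 8/2^n. Need 2^n ≥ 8/0.000005 = 1600000.
2^20 = 1048576 < 1600000 ≤ 2^21 = 2097152, so n = 21.

21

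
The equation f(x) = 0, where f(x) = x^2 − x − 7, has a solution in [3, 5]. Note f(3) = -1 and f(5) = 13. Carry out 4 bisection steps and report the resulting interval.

m = 4, f(m) = 5 (+); new bracket [3, 4]
m = 3.5, f(m) = 1.75 (+); new bracket [3, 3.5]
m = 3.25, f(m) = 0.3125 (+); new bracket [3, 3.25]
m = 3.125, f(m) = -0.3594 (−); new bracket [3.125, 3.25]

[3.125, 3.25]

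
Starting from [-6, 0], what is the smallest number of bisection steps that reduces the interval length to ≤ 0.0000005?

Width after n steps is 6/2^n. Need 2^n ≥ 6/0.0000005 = 12000000.
2^23 = 8388608 < 12000000 ≤ 2^24 = 16777216, so n = 24.

24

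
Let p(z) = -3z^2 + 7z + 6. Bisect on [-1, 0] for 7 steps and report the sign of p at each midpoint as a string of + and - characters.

z = -0.5 gives p = 1.75, positive; keep [-1, -0.5]
z = -0.75 gives p = -0.9375, negative; keep [-0.75, -0.5]
z = -0.625 gives p = 0.453125, positive; keep [-0.75, -0.625]
z = -0.6875 gives p = -0.2305, negative; keep [-0.6875, -0.625]
z = -0.65625 gives p = 0.1143, positive; keep [-0.6875, -0.65625]
z = -0.671875 gives p = -0.0574, negative; keep [-0.671875, -0.65625]
z = -0.6640625 gives p = 0.0286, positive; keep [-0.671875, -0.6640625]

+-+-+-+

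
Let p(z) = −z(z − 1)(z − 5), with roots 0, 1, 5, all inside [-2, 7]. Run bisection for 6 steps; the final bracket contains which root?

z = 2.5 gives p = 9.375, positive; keep [2.5, 7]
z = 4.75 gives p = 4.453125, positive; keep [4.75, 7]
z = 5.875 gives p = -25.060547, negative; keep [4.75, 5.875]
z = 5.3125 gives p = -7.1594, negative; keep [4.75, 5.3125]
z = 5.03125 gives p = -0.6338, negative; keep [4.75, 5.03125]
z = 4.890625 gives p = 2.0811, positive; keep [4.890625, 5.03125]

5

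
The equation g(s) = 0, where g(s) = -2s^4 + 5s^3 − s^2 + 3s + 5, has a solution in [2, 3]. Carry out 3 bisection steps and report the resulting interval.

[2.625, 2.75]

s = 2.5 gives g = 6.25, positive; keep [2.5, 3]
s = 2.75 gives g = -4.710938, negative; keep [2.5, 2.75]
s = 2.625 gives g = 1.462402, positive; keep [2.625, 2.75]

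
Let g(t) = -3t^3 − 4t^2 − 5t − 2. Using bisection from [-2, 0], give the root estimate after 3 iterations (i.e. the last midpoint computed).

-0.75

t = -1 gives g = 2, positive; keep [-1, 0]
t = -0.5 gives g = -0.125, negative; keep [-1, -0.5]
t = -0.75 gives g = 0.765625, positive; keep [-0.75, -0.5]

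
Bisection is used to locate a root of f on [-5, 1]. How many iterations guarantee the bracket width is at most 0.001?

13

Width after n steps is 6/2^n. Need 2^n ≥ 6/0.001 = 6000.
2^12 = 4096 < 6000 ≤ 2^13 = 8192, so n = 13.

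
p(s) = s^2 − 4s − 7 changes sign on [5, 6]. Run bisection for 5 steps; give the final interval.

[5.3125, 5.34375]

midpoint 5.5: p = 1.25 > 0 → [5, 5.5]
midpoint 5.25: p = -0.4375 < 0 → [5.25, 5.5]
midpoint 5.375: p = 0.390625 > 0 → [5.25, 5.375]
midpoint 5.3125: p = -0.0273 < 0 → [5.3125, 5.375]
midpoint 5.34375: p = 0.1807 > 0 → [5.3125, 5.34375]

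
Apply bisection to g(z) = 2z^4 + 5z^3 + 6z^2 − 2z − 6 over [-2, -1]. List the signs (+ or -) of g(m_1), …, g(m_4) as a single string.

g(-1.5) = 3.75 > 0, so the root lies in [-1.5, -1]
g(-1.25) = 0.992188 > 0, so the root lies in [-1.25, -1]
g(-1.125) = -0.071777 < 0, so the root lies in [-1.25, -1.125]
g(-1.1875) = 0.4402 > 0, so the root lies in [-1.1875, -1.125]

++-+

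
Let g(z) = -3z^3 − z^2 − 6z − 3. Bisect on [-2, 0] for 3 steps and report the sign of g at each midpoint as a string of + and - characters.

++-

g(-1) = 5 > 0, so the root lies in [-1, 0]
g(-0.5) = 0.125 > 0, so the root lies in [-0.5, 0]
g(-0.25) = -1.515625 < 0, so the root lies in [-0.5, -0.25]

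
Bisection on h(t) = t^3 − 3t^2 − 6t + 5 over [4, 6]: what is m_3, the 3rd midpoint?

4.25

t = 5 gives h = 25, positive; keep [4, 5]
t = 4.5 gives h = 8.375, positive; keep [4, 4.5]
t = 4.25 gives h = 2.078125, positive; keep [4, 4.25]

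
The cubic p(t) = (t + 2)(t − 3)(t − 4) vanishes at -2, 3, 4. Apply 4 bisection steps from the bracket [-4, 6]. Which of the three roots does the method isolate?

midpoint 1: p = 18 > 0 → [-4, 1]
midpoint -1.5: p = 12.375 > 0 → [-4, -1.5]
midpoint -2.75: p = -29.109375 < 0 → [-2.75, -1.5]
midpoint -2.125: p = -3.9238 < 0 → [-2.125, -1.5]

-2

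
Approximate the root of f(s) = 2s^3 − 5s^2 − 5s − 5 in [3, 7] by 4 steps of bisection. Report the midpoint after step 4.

m = 5, f(m) = 95 (+); new bracket [3, 5]
m = 4, f(m) = 23 (+); new bracket [3, 4]
m = 3.5, f(m) = 2 (+); new bracket [3, 3.5]
m = 3.25, f(m) = -5.4062 (−); new bracket [3.25, 3.5]

3.25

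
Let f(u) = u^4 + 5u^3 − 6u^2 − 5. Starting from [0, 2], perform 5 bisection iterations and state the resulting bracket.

f(1) = -5 < 0, so the root lies in [1, 2]
f(1.5) = 3.4375 > 0, so the root lies in [1, 1.5]
f(1.25) = -2.167969 < 0, so the root lies in [1.25, 1.5]
f(1.375) = 0.2288 > 0, so the root lies in [1.25, 1.375]
f(1.3125) = -1.0635 < 0, so the root lies in [1.3125, 1.375]

[1.3125, 1.375]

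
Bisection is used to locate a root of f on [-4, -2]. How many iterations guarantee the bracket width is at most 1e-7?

Width after n steps is 2/2^n. Need 2^n ≥ 2/1e-7 = 20000000.
2^24 = 16777216 < 20000000 ≤ 2^25 = 33554432, so n = 25.

25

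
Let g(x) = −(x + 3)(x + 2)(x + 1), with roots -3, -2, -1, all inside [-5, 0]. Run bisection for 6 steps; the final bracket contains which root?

x = -2.5 gives g = -0.375, negative; keep [-5, -2.5]
x = -3.75 gives g = 3.609375, positive; keep [-3.75, -2.5]
x = -3.125 gives g = 0.298828, positive; keep [-3.125, -2.5]
x = -2.8125 gives g = -0.2761, negative; keep [-3.125, -2.8125]
x = -2.96875 gives g = -0.0596, negative; keep [-3.125, -2.96875]
x = -3.046875 gives g = 0.1004, positive; keep [-3.046875, -2.96875]

-3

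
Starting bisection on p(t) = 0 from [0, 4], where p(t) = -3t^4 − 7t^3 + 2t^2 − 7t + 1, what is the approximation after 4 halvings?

m = 2, p(m) = -109 (−); new bracket [0, 2]
m = 1, p(m) = -14 (−); new bracket [0, 1]
m = 0.5, p(m) = -3.0625 (−); new bracket [0, 0.5]
m = 0.25, p(m) = -0.7461 (−); new bracket [0, 0.25]

0.25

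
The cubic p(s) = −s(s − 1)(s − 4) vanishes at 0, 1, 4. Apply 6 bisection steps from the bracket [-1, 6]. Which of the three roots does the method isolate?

p(2.5) = 5.625 > 0, so the root lies in [2.5, 6]
p(4.25) = -3.453125 < 0, so the root lies in [2.5, 4.25]
p(3.375) = 5.009766 > 0, so the root lies in [3.375, 4.25]
p(3.8125) = 2.0105 > 0, so the root lies in [3.8125, 4.25]
p(4.03125) = -0.3819 < 0, so the root lies in [3.8125, 4.03125]
p(3.921875) = 0.8953 > 0, so the root lies in [3.921875, 4.03125]

4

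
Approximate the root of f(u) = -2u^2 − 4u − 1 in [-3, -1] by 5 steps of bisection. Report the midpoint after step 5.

-1.6875

f(-2) = -1 < 0, so the root lies in [-2, -1]
f(-1.5) = 0.5 > 0, so the root lies in [-2, -1.5]
f(-1.75) = -0.125 < 0, so the root lies in [-1.75, -1.5]
f(-1.625) = 0.2188 > 0, so the root lies in [-1.75, -1.625]
f(-1.6875) = 0.0547 > 0, so the root lies in [-1.75, -1.6875]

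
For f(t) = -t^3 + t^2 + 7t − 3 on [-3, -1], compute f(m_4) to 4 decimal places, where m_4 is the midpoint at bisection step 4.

-0.5879

m = -2, f(m) = -5 (−); new bracket [-3, -2]
m = -2.5, f(m) = 1.375 (+); new bracket [-2.5, -2]
m = -2.25, f(m) = -2.296875 (−); new bracket [-2.5, -2.25]
m = -2.375, f(m) = -0.5879 (−); new bracket [-2.5, -2.375]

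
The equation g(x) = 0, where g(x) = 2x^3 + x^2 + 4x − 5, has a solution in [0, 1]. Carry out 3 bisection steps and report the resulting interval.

[0.75, 0.875]

g(0.5) = -2.5 < 0, so the root lies in [0.5, 1]
g(0.75) = -0.59375 < 0, so the root lies in [0.75, 1]
g(0.875) = 0.605469 > 0, so the root lies in [0.75, 0.875]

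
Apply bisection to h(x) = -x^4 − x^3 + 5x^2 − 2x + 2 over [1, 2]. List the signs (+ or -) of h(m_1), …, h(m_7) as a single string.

+-+-+++

x = 1.5 gives h = 1.8125, positive; keep [1.5, 2]
x = 1.75 gives h = -0.925781, negative; keep [1.5, 1.75]
x = 1.625 gives h = 0.689209, positive; keep [1.625, 1.75]
x = 1.6875 gives h = -0.0513, negative; keep [1.625, 1.6875]
x = 1.65625 gives h = 0.335, positive; keep [1.65625, 1.6875]
x = 1.671875 gives h = 0.146, positive; keep [1.671875, 1.6875]
x = 1.6796875 gives h = 0.0484, positive; keep [1.6796875, 1.6875]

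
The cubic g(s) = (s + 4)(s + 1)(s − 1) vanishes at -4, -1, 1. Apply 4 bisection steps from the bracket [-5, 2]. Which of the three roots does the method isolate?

m = -1.5, g(m) = 3.125 (+); new bracket [-5, -1.5]
m = -3.25, g(m) = 7.171875 (+); new bracket [-5, -3.25]
m = -4.125, g(m) = -2.001953 (−); new bracket [-4.125, -3.25]
m = -3.6875, g(m) = 3.9368 (+); new bracket [-4.125, -3.6875]

-4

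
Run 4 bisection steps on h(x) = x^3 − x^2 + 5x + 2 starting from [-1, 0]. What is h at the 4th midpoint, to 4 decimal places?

x = -0.5 gives h = -0.875, negative; keep [-0.5, 0]
x = -0.25 gives h = 0.671875, positive; keep [-0.5, -0.25]
x = -0.375 gives h = -0.068359, negative; keep [-0.375, -0.25]
x = -0.3125 gives h = 0.3093, positive; keep [-0.375, -0.3125]

0.3093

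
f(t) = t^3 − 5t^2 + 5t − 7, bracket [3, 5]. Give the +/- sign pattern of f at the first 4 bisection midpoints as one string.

m = 4, f(m) = -3 (−); new bracket [4, 5]
m = 4.5, f(m) = 5.375 (+); new bracket [4, 4.5]
m = 4.25, f(m) = 0.703125 (+); new bracket [4, 4.25]
m = 4.125, f(m) = -1.2637 (−); new bracket [4.125, 4.25]

-++-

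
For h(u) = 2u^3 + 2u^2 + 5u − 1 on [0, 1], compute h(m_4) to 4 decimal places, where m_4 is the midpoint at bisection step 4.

u = 0.5 gives h = 2.25, positive; keep [0, 0.5]
u = 0.25 gives h = 0.40625, positive; keep [0, 0.25]
u = 0.125 gives h = -0.339844, negative; keep [0.125, 0.25]
u = 0.1875 gives h = 0.021, positive; keep [0.125, 0.1875]

0.0210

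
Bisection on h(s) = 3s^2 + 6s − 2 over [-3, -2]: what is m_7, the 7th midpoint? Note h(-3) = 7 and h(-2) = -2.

-2.2890625

m = -2.5, h(m) = 1.75 (+); new bracket [-2.5, -2]
m = -2.25, h(m) = -0.3125 (−); new bracket [-2.5, -2.25]
m = -2.375, h(m) = 0.671875 (+); new bracket [-2.375, -2.25]
m = -2.3125, h(m) = 0.168 (+); new bracket [-2.3125, -2.25]
m = -2.28125, h(m) = -0.0752 (−); new bracket [-2.3125, -2.28125]
m = -2.296875, h(m) = 0.0457 (+); new bracket [-2.296875, -2.28125]
m = -2.2890625, h(m) = -0.015 (−); new bracket [-2.296875, -2.2890625]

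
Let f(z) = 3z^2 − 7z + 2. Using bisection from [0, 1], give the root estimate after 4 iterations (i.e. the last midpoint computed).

0.3125

midpoint 0.5: f = -0.75 < 0 → [0, 0.5]
midpoint 0.25: f = 0.4375 > 0 → [0.25, 0.5]
midpoint 0.375: f = -0.203125 < 0 → [0.25, 0.375]
midpoint 0.3125: f = 0.1055 > 0 → [0.3125, 0.375]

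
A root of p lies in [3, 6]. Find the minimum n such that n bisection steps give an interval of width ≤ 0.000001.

22

Width after n steps is 3/2^n. Need 2^n ≥ 3/0.000001 = 3000000.
2^21 = 2097152 < 3000000 ≤ 2^22 = 4194304, so n = 22.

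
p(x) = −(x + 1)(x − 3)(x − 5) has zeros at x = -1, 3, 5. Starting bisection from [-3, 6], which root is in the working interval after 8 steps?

-1

p(1.5) = -13.125 < 0, so the root lies in [-3, 1.5]
p(-0.75) = -5.390625 < 0, so the root lies in [-3, -0.75]
p(-1.875) = 29.326172 > 0, so the root lies in [-1.875, -0.75]
p(-1.3125) = 8.5071 > 0, so the root lies in [-1.3125, -0.75]
p(-1.03125) = 0.7598 > 0, so the root lies in [-1.03125, -0.75]
p(-0.890625) = -2.5067 < 0, so the root lies in [-1.03125, -0.890625]
p(-0.9609375) = -0.9223 < 0, so the root lies in [-1.03125, -0.9609375]
p(-0.99609375) = -0.0936 < 0, so the root lies in [-1.03125, -0.99609375]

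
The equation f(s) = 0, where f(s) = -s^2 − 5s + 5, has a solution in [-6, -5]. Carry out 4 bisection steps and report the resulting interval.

[-5.875, -5.8125]

f(-5.5) = 2.25 > 0, so the root lies in [-6, -5.5]
f(-5.75) = 0.6875 > 0, so the root lies in [-6, -5.75]
f(-5.875) = -0.140625 < 0, so the root lies in [-5.875, -5.75]
f(-5.8125) = 0.2773 > 0, so the root lies in [-5.875, -5.8125]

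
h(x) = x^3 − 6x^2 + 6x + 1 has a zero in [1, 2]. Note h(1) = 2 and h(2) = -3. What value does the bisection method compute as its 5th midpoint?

midpoint 1.5: h = -0.125 < 0 → [1, 1.5]
midpoint 1.25: h = 1.078125 > 0 → [1.25, 1.5]
midpoint 1.375: h = 0.505859 > 0 → [1.375, 1.5]
midpoint 1.4375: h = 0.197 > 0 → [1.4375, 1.5]
midpoint 1.46875: h = 0.0376 > 0 → [1.46875, 1.5]

1.46875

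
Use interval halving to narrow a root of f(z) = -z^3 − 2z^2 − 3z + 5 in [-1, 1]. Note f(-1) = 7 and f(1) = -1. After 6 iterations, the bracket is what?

midpoint 0: f = 5 > 0 → [0, 1]
midpoint 0.5: f = 2.875 > 0 → [0.5, 1]
midpoint 0.75: f = 1.203125 > 0 → [0.75, 1]
midpoint 0.875: f = 0.1738 > 0 → [0.875, 1]
midpoint 0.9375: f = -0.3943 < 0 → [0.875, 0.9375]
midpoint 0.90625: f = -0.1056 < 0 → [0.875, 0.90625]

[0.875, 0.90625]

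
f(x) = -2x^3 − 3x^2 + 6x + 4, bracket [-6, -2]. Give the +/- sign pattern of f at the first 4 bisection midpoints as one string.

+++-

m = -4, f(m) = 60 (+); new bracket [-4, -2]
m = -3, f(m) = 13 (+); new bracket [-3, -2]
m = -2.5, f(m) = 1.5 (+); new bracket [-2.5, -2]
m = -2.25, f(m) = -1.9062 (−); new bracket [-2.5, -2.25]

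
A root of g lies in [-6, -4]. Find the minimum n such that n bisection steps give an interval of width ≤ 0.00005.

16

Width after n steps is 2/2^n. Need 2^n ≥ 2/0.00005 = 40000.
2^15 = 32768 < 40000 ≤ 2^16 = 65536, so n = 16.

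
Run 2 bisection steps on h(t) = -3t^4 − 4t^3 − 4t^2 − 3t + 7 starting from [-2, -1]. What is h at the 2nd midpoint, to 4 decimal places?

-6.6992

midpoint -1.5: h = 0.8125 > 0 → [-2, -1.5]
midpoint -1.75: h = -6.699219 < 0 → [-1.75, -1.5]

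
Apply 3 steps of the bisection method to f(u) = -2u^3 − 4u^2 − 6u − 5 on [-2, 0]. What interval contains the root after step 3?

[-1.25, -1]

u = -1 gives f = -1, negative; keep [-2, -1]
u = -1.5 gives f = 1.75, positive; keep [-1.5, -1]
u = -1.25 gives f = 0.15625, positive; keep [-1.25, -1]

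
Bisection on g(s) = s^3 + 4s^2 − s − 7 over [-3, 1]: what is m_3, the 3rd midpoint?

midpoint -1: g = -3 < 0 → [-3, -1]
midpoint -2: g = 3 > 0 → [-2, -1]
midpoint -1.5: g = 0.125 > 0 → [-1.5, -1]

-1.5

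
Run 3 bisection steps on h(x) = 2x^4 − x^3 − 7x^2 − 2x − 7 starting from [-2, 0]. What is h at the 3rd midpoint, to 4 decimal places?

m = -1, h(m) = -9 (−); new bracket [-2, -1]
m = -1.5, h(m) = -6.25 (−); new bracket [-2, -1.5]
m = -1.75, h(m) = -0.820312 (−); new bracket [-2, -1.75]

-0.8203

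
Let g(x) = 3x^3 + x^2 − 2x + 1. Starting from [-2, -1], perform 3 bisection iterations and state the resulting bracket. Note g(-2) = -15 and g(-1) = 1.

[-1.25, -1.125]

midpoint -1.5: g = -3.875 < 0 → [-1.5, -1]
midpoint -1.25: g = -0.796875 < 0 → [-1.25, -1]
midpoint -1.125: g = 0.244141 > 0 → [-1.25, -1.125]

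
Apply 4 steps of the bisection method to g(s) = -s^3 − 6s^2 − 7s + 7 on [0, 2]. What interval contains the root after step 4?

[0.625, 0.75]

midpoint 1: g = -7 < 0 → [0, 1]
midpoint 0.5: g = 1.875 > 0 → [0.5, 1]
midpoint 0.75: g = -2.046875 < 0 → [0.5, 0.75]
midpoint 0.625: g = 0.0371 > 0 → [0.625, 0.75]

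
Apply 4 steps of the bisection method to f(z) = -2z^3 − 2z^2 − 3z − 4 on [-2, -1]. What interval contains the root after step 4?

[-1.1875, -1.125]

z = -1.5 gives f = 2.75, positive; keep [-1.5, -1]
z = -1.25 gives f = 0.53125, positive; keep [-1.25, -1]
z = -1.125 gives f = -0.308594, negative; keep [-1.25, -1.125]
z = -1.1875 gives f = 0.0913, positive; keep [-1.1875, -1.125]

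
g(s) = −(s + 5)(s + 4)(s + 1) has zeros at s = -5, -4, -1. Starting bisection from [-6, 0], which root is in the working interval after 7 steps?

-1

g(-3) = 4 > 0, so the root lies in [-3, 0]
g(-1.5) = 4.375 > 0, so the root lies in [-1.5, 0]
g(-0.75) = -3.453125 < 0, so the root lies in [-1.5, -0.75]
g(-1.125) = 1.3926 > 0, so the root lies in [-1.125, -0.75]
g(-0.9375) = -0.7776 < 0, so the root lies in [-1.125, -0.9375]
g(-1.03125) = 0.3682 > 0, so the root lies in [-1.03125, -0.9375]
g(-0.984375) = -0.1892 < 0, so the root lies in [-1.03125, -0.984375]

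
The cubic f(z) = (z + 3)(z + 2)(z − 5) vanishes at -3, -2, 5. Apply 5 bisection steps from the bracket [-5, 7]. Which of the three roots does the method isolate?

z = 1 gives f = -48, negative; keep [1, 7]
z = 4 gives f = -42, negative; keep [4, 7]
z = 5.5 gives f = 31.875, positive; keep [4, 5.5]
z = 4.75 gives f = -13.0781, negative; keep [4.75, 5.5]
z = 5.125 gives f = 7.2363, positive; keep [4.75, 5.125]

5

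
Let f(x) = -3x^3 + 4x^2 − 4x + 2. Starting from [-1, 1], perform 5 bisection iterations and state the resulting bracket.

[0.6875, 0.75]

x = 0 gives f = 2, positive; keep [0, 1]
x = 0.5 gives f = 0.625, positive; keep [0.5, 1]
x = 0.75 gives f = -0.015625, negative; keep [0.5, 0.75]
x = 0.625 gives f = 0.3301, positive; keep [0.625, 0.75]
x = 0.6875 gives f = 0.1658, positive; keep [0.6875, 0.75]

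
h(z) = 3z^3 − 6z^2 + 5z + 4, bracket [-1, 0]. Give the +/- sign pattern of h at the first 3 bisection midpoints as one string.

-++

m = -0.5, h(m) = -0.375 (−); new bracket [-0.5, 0]
m = -0.25, h(m) = 2.328125 (+); new bracket [-0.5, -0.25]
m = -0.375, h(m) = 1.123047 (+); new bracket [-0.5, -0.375]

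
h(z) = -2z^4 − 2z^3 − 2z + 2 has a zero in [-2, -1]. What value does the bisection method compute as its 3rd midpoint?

h(-1.5) = 1.625 > 0, so the root lies in [-2, -1.5]
h(-1.75) = -2.539062 < 0, so the root lies in [-1.75, -1.5]
h(-1.625) = -0.11377 < 0, so the root lies in [-1.625, -1.5]

-1.625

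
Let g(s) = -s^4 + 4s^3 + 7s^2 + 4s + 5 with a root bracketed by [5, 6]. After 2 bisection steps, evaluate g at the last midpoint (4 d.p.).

38.0586

s = 5.5 gives g = -10.8125, negative; keep [5, 5.5]
s = 5.25 gives g = 38.058594, positive; keep [5.25, 5.5]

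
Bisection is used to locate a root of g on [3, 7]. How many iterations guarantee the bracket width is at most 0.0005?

Width after n steps is 4/2^n. Need 2^n ≥ 4/0.0005 = 8000.
2^12 = 4096 < 8000 ≤ 2^13 = 8192, so n = 13.

13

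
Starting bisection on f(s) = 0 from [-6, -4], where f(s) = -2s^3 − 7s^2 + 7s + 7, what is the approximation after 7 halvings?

-4.140625

m = -5, f(m) = 47 (+); new bracket [-5, -4]
m = -4.5, f(m) = 16 (+); new bracket [-4.5, -4]
m = -4.25, f(m) = 4.34375 (+); new bracket [-4.25, -4]
m = -4.125, f(m) = -0.6055 (−); new bracket [-4.25, -4.125]
m = -4.1875, f(m) = 1.7983 (+); new bracket [-4.1875, -4.125]
m = -4.15625, f(m) = 0.5789 (+); new bracket [-4.15625, -4.125]
m = -4.140625, f(m) = -0.0176 (−); new bracket [-4.15625, -4.140625]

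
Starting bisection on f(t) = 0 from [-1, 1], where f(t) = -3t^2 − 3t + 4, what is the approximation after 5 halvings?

0.8125

t = 0 gives f = 4, positive; keep [0, 1]
t = 0.5 gives f = 1.75, positive; keep [0.5, 1]
t = 0.75 gives f = 0.0625, positive; keep [0.75, 1]
t = 0.875 gives f = -0.9219, negative; keep [0.75, 0.875]
t = 0.8125 gives f = -0.418, negative; keep [0.75, 0.8125]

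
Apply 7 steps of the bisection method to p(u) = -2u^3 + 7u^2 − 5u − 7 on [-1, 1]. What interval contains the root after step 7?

m = 0, p(m) = -7 (−); new bracket [-1, 0]
m = -0.5, p(m) = -2.5 (−); new bracket [-1, -0.5]
m = -0.75, p(m) = 1.53125 (+); new bracket [-0.75, -0.5]
m = -0.625, p(m) = -0.6523 (−); new bracket [-0.75, -0.625]
m = -0.6875, p(m) = 0.396 (+); new bracket [-0.6875, -0.625]
m = -0.65625, p(m) = -0.1389 (−); new bracket [-0.6875, -0.65625]
m = -0.671875, p(m) = 0.1259 (+); new bracket [-0.671875, -0.65625]

[-0.671875, -0.65625]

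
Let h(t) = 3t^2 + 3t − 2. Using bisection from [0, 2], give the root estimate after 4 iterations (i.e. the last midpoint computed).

0.375

midpoint 1: h = 4 > 0 → [0, 1]
midpoint 0.5: h = 0.25 > 0 → [0, 0.5]
midpoint 0.25: h = -1.0625 < 0 → [0.25, 0.5]
midpoint 0.375: h = -0.4531 < 0 → [0.375, 0.5]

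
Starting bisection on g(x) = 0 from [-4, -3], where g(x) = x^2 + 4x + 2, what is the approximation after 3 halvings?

midpoint -3.5: g = 0.25 > 0 → [-3.5, -3]
midpoint -3.25: g = -0.4375 < 0 → [-3.5, -3.25]
midpoint -3.375: g = -0.109375 < 0 → [-3.5, -3.375]

-3.375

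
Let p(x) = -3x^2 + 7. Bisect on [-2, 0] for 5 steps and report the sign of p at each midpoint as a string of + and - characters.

++---

p(-1) = 4 > 0, so the root lies in [-2, -1]
p(-1.5) = 0.25 > 0, so the root lies in [-2, -1.5]
p(-1.75) = -2.1875 < 0, so the root lies in [-1.75, -1.5]
p(-1.625) = -0.9219 < 0, so the root lies in [-1.625, -1.5]
p(-1.5625) = -0.3242 < 0, so the root lies in [-1.5625, -1.5]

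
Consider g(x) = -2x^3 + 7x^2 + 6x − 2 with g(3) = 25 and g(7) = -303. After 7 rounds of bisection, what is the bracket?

x = 5 gives g = -47, negative; keep [3, 5]
x = 4 gives g = 6, positive; keep [4, 5]
x = 4.5 gives g = -15.5, negative; keep [4, 4.5]
x = 4.25 gives g = -3.5938, negative; keep [4, 4.25]
x = 4.125 gives g = 1.4805, positive; keep [4.125, 4.25]
x = 4.1875 gives g = -0.9858, negative; keep [4.125, 4.1875]
x = 4.15625 gives g = 0.2648, positive; keep [4.15625, 4.1875]

[4.15625, 4.1875]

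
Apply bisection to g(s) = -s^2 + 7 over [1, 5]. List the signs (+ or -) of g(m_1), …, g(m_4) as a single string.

-++-

m = 3, g(m) = -2 (−); new bracket [1, 3]
m = 2, g(m) = 3 (+); new bracket [2, 3]
m = 2.5, g(m) = 0.75 (+); new bracket [2.5, 3]
m = 2.75, g(m) = -0.5625 (−); new bracket [2.5, 2.75]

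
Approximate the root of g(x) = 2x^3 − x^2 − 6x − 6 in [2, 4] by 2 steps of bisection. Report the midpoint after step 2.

2.5

m = 3, g(m) = 21 (+); new bracket [2, 3]
m = 2.5, g(m) = 4 (+); new bracket [2, 2.5]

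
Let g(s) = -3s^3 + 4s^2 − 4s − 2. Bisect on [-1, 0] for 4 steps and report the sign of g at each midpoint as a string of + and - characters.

+-+-

midpoint -0.5: g = 1.375 > 0 → [-0.5, 0]
midpoint -0.25: g = -0.703125 < 0 → [-0.5, -0.25]
midpoint -0.375: g = 0.220703 > 0 → [-0.375, -0.25]
midpoint -0.3125: g = -0.2678 < 0 → [-0.375, -0.3125]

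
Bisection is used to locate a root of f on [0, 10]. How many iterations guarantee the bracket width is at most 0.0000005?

Width after n steps is 10/2^n. Need 2^n ≥ 10/0.0000005 = 20000000.
2^24 = 16777216 < 20000000 ≤ 2^25 = 33554432, so n = 25.

25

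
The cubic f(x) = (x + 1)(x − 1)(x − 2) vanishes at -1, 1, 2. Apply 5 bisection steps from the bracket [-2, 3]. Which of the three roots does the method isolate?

-1

midpoint 0.5: f = 1.125 > 0 → [-2, 0.5]
midpoint -0.75: f = 1.203125 > 0 → [-2, -0.75]
midpoint -1.375: f = -3.005859 < 0 → [-1.375, -0.75]
midpoint -1.0625: f = -0.3948 < 0 → [-1.0625, -0.75]
midpoint -0.90625: f = 0.5194 > 0 → [-1.0625, -0.90625]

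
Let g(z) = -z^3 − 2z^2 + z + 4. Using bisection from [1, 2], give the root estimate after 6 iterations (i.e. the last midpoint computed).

1.265625

z = 1.5 gives g = -2.375, negative; keep [1, 1.5]
z = 1.25 gives g = 0.171875, positive; keep [1.25, 1.5]
z = 1.375 gives g = -1.005859, negative; keep [1.25, 1.375]
z = 1.3125 gives g = -0.3938, negative; keep [1.25, 1.3125]
z = 1.28125 gives g = -0.1053, negative; keep [1.25, 1.28125]
z = 1.265625 gives g = 0.0347, positive; keep [1.265625, 1.28125]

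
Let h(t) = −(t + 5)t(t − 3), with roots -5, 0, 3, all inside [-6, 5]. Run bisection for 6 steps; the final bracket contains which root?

-5

h(-0.5) = -7.875 < 0, so the root lies in [-6, -0.5]
h(-3.25) = -35.546875 < 0, so the root lies in [-6, -3.25]
h(-4.625) = -13.224609 < 0, so the root lies in [-6, -4.625]
h(-5.3125) = 13.8 > 0, so the root lies in [-5.3125, -4.625]
h(-4.96875) = -1.2373 < 0, so the root lies in [-5.3125, -4.96875]
h(-5.140625) = 5.8849 > 0, so the root lies in [-5.140625, -4.96875]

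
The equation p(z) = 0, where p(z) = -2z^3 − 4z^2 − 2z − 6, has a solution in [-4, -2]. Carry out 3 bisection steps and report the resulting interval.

m = -3, p(m) = 18 (+); new bracket [-3, -2]
m = -2.5, p(m) = 5.25 (+); new bracket [-2.5, -2]
m = -2.25, p(m) = 1.03125 (+); new bracket [-2.25, -2]

[-2.25, -2]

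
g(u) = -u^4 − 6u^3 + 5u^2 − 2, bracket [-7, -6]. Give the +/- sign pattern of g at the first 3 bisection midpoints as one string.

m = -6.5, g(m) = 71.9375 (+); new bracket [-7, -6.5]
m = -6.75, g(m) = -4.847656 (−); new bracket [-6.75, -6.5]
m = -6.625, g(m) = 35.718506 (+); new bracket [-6.75, -6.625]

+-+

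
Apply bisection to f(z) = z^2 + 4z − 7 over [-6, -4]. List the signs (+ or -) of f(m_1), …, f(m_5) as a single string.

-+-+-

z = -5 gives f = -2, negative; keep [-6, -5]
z = -5.5 gives f = 1.25, positive; keep [-5.5, -5]
z = -5.25 gives f = -0.4375, negative; keep [-5.5, -5.25]
z = -5.375 gives f = 0.3906, positive; keep [-5.375, -5.25]
z = -5.3125 gives f = -0.0273, negative; keep [-5.375, -5.3125]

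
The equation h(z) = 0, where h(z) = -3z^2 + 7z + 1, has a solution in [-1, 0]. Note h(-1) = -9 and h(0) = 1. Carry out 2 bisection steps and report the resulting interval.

m = -0.5, h(m) = -3.25 (−); new bracket [-0.5, 0]
m = -0.25, h(m) = -0.9375 (−); new bracket [-0.25, 0]

[-0.25, 0]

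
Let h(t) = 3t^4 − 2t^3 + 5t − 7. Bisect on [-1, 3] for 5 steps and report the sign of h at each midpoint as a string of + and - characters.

-++++

h(1) = -1 < 0, so the root lies in [1, 3]
h(2) = 35 > 0, so the root lies in [1, 2]
h(1.5) = 8.9375 > 0, so the root lies in [1, 1.5]
h(1.25) = 2.668 > 0, so the root lies in [1, 1.25]
h(1.125) = 0.5828 > 0, so the root lies in [1, 1.125]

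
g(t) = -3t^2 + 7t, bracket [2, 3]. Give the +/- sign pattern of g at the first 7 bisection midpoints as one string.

midpoint 2.5: g = -1.25 < 0 → [2, 2.5]
midpoint 2.25: g = 0.5625 > 0 → [2.25, 2.5]
midpoint 2.375: g = -0.296875 < 0 → [2.25, 2.375]
midpoint 2.3125: g = 0.1445 > 0 → [2.3125, 2.375]
midpoint 2.34375: g = -0.0732 < 0 → [2.3125, 2.34375]
midpoint 2.328125: g = 0.0364 > 0 → [2.328125, 2.34375]
midpoint 2.3359375: g = -0.0182 < 0 → [2.328125, 2.3359375]

-+-+-+-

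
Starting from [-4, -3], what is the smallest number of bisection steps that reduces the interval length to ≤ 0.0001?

14

Width after n steps is 1/2^n. Need 2^n ≥ 1/0.0001 = 10000.
2^13 = 8192 < 10000 ≤ 2^14 = 16384, so n = 14.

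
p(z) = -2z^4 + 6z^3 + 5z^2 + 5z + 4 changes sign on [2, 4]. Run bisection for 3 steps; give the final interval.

[3.75, 4]

midpoint 3: p = 64 > 0 → [3, 4]
midpoint 3.5: p = 39.875 > 0 → [3.5, 4]
midpoint 3.75: p = 13.960938 > 0 → [3.75, 4]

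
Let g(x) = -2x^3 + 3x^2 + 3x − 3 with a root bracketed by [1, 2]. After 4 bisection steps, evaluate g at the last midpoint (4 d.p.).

midpoint 1.5: g = 1.5 > 0 → [1.5, 2]
midpoint 1.75: g = 0.71875 > 0 → [1.75, 2]
midpoint 1.875: g = -0.011719 < 0 → [1.75, 1.875]
midpoint 1.8125: g = 0.3843 > 0 → [1.8125, 1.875]

0.3843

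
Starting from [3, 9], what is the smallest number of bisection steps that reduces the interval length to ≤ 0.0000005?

24

Width after n steps is 6/2^n. Need 2^n ≥ 6/0.0000005 = 12000000.
2^23 = 8388608 < 12000000 ≤ 2^24 = 16777216, so n = 24.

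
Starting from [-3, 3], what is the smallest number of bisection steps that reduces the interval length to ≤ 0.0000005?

Width after n steps is 6/2^n. Need 2^n ≥ 6/0.0000005 = 12000000.
2^23 = 8388608 < 12000000 ≤ 2^24 = 16777216, so n = 24.

24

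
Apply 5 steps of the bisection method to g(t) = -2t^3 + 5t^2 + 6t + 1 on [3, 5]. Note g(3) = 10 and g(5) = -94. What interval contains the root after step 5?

[3.375, 3.4375]

t = 4 gives g = -23, negative; keep [3, 4]
t = 3.5 gives g = -2.5, negative; keep [3, 3.5]
t = 3.25 gives g = 4.65625, positive; keep [3.25, 3.5]
t = 3.375 gives g = 1.3164, positive; keep [3.375, 3.5]
t = 3.4375 gives g = -0.5308, negative; keep [3.375, 3.4375]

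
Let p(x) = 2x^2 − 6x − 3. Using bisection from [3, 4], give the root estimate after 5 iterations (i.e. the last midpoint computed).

3.40625

x = 3.5 gives p = 0.5, positive; keep [3, 3.5]
x = 3.25 gives p = -1.375, negative; keep [3.25, 3.5]
x = 3.375 gives p = -0.46875, negative; keep [3.375, 3.5]
x = 3.4375 gives p = 0.0078, positive; keep [3.375, 3.4375]
x = 3.40625 gives p = -0.2324, negative; keep [3.40625, 3.4375]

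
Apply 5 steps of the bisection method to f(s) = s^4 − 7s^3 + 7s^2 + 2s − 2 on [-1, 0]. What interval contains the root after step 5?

[-0.53125, -0.5]

m = -0.5, f(m) = -0.3125 (−); new bracket [-1, -0.5]
m = -0.75, f(m) = 3.707031 (+); new bracket [-0.75, -0.5]
m = -0.625, f(m) = 1.345947 (+); new bracket [-0.625, -0.5]
m = -0.5625, f(m) = 0.4358 (+); new bracket [-0.5625, -0.5]
m = -0.53125, f(m) = 0.0423 (+); new bracket [-0.53125, -0.5]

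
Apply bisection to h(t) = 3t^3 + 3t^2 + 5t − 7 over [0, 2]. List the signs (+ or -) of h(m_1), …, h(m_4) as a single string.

t = 1 gives h = 4, positive; keep [0, 1]
t = 0.5 gives h = -3.375, negative; keep [0.5, 1]
t = 0.75 gives h = -0.296875, negative; keep [0.75, 1]
t = 0.875 gives h = 1.6816, positive; keep [0.75, 0.875]

+--+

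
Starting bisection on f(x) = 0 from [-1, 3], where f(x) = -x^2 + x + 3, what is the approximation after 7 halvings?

m = 1, f(m) = 3 (+); new bracket [1, 3]
m = 2, f(m) = 1 (+); new bracket [2, 3]
m = 2.5, f(m) = -0.75 (−); new bracket [2, 2.5]
m = 2.25, f(m) = 0.1875 (+); new bracket [2.25, 2.5]
m = 2.375, f(m) = -0.2656 (−); new bracket [2.25, 2.375]
m = 2.3125, f(m) = -0.0352 (−); new bracket [2.25, 2.3125]
m = 2.28125, f(m) = 0.0771 (+); new bracket [2.28125, 2.3125]

2.28125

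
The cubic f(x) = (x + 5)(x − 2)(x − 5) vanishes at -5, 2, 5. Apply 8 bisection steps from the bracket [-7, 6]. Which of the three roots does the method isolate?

-5

midpoint -0.5: f = 61.875 > 0 → [-7, -0.5]
midpoint -3.75: f = 62.890625 > 0 → [-7, -3.75]
midpoint -5.375: f = -28.693359 < 0 → [-5.375, -3.75]
midpoint -4.5625: f = 27.4548 > 0 → [-5.375, -4.5625]
midpoint -4.96875: f = 2.1709 > 0 → [-5.375, -4.96875]
midpoint -5.171875: f = -12.5385 < 0 → [-5.171875, -4.96875]
midpoint -5.0703125: f = -5.0063 < 0 → [-5.0703125, -4.96875]
midpoint -5.01953125: f = -1.3737 < 0 → [-5.01953125, -4.96875]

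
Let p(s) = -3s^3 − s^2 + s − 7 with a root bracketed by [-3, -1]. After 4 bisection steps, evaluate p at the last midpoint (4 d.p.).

m = -2, p(m) = 11 (+); new bracket [-2, -1]
m = -1.5, p(m) = -0.625 (−); new bracket [-2, -1.5]
m = -1.75, p(m) = 4.265625 (+); new bracket [-1.75, -1.5]
m = -1.625, p(m) = 1.6074 (+); new bracket [-1.625, -1.5]

1.6074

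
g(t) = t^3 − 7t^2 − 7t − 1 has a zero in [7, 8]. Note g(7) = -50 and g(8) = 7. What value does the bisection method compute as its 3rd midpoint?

midpoint 7.5: g = -25.375 < 0 → [7.5, 8]
midpoint 7.75: g = -10.203125 < 0 → [7.75, 8]
midpoint 7.875: g = -1.861328 < 0 → [7.875, 8]

7.875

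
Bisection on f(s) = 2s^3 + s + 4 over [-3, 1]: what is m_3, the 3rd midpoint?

midpoint -1: f = 1 > 0 → [-3, -1]
midpoint -2: f = -14 < 0 → [-2, -1]
midpoint -1.5: f = -4.25 < 0 → [-1.5, -1]

-1.5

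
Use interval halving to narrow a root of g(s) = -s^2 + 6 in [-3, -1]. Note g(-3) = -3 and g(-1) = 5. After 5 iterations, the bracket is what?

m = -2, g(m) = 2 (+); new bracket [-3, -2]
m = -2.5, g(m) = -0.25 (−); new bracket [-2.5, -2]
m = -2.25, g(m) = 0.9375 (+); new bracket [-2.5, -2.25]
m = -2.375, g(m) = 0.3594 (+); new bracket [-2.5, -2.375]
m = -2.4375, g(m) = 0.0586 (+); new bracket [-2.5, -2.4375]

[-2.5, -2.4375]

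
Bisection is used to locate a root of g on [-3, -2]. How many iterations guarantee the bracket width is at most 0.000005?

Width after n steps is 1/2^n. Need 2^n ≥ 1/0.000005 = 200000.
2^17 = 131072 < 200000 ≤ 2^18 = 262144, so n = 18.

18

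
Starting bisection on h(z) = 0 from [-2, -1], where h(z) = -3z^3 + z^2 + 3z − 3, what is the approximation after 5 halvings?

midpoint -1.5: h = 4.875 > 0 → [-1.5, -1]
midpoint -1.25: h = 0.671875 > 0 → [-1.25, -1]
midpoint -1.125: h = -0.837891 < 0 → [-1.25, -1.125]
midpoint -1.1875: h = -0.1287 < 0 → [-1.25, -1.1875]
midpoint -1.21875: h = 0.2599 > 0 → [-1.21875, -1.1875]

-1.21875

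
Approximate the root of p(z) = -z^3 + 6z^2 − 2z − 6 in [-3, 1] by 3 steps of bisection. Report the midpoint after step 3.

-0.5

p(-1) = 3 > 0, so the root lies in [-1, 1]
p(0) = -6 < 0, so the root lies in [-1, 0]
p(-0.5) = -3.375 < 0, so the root lies in [-1, -0.5]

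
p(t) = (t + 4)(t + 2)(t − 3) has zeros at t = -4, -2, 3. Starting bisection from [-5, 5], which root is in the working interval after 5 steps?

t = 0 gives p = -24, negative; keep [0, 5]
t = 2.5 gives p = -14.625, negative; keep [2.5, 5]
t = 3.75 gives p = 33.421875, positive; keep [2.5, 3.75]
t = 3.125 gives p = 4.5645, positive; keep [2.5, 3.125]
t = 2.8125 gives p = -6.1472, negative; keep [2.8125, 3.125]

3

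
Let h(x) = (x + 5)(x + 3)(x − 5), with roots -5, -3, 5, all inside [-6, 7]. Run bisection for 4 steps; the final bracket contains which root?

5

m = 0.5, h(m) = -86.625 (−); new bracket [0.5, 7]
m = 3.75, h(m) = -73.828125 (−); new bracket [3.75, 7]
m = 5.375, h(m) = 32.583984 (+); new bracket [3.75, 5.375]
m = 4.5625, h(m) = -31.6384 (−); new bracket [4.5625, 5.375]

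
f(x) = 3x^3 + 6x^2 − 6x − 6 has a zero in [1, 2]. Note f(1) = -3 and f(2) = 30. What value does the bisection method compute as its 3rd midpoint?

1.125

midpoint 1.5: f = 8.625 > 0 → [1, 1.5]
midpoint 1.25: f = 1.734375 > 0 → [1, 1.25]
midpoint 1.125: f = -0.884766 < 0 → [1.125, 1.25]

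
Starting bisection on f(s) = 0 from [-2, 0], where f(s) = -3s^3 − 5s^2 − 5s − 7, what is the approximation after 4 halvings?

-1.625

f(-1) = -4 < 0, so the root lies in [-2, -1]
f(-1.5) = -0.625 < 0, so the root lies in [-2, -1.5]
f(-1.75) = 2.515625 > 0, so the root lies in [-1.75, -1.5]
f(-1.625) = 0.7949 > 0, so the root lies in [-1.625, -1.5]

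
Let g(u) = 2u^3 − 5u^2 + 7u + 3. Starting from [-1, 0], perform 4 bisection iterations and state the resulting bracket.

[-0.375, -0.3125]

u = -0.5 gives g = -2, negative; keep [-0.5, 0]
u = -0.25 gives g = 0.90625, positive; keep [-0.5, -0.25]
u = -0.375 gives g = -0.433594, negative; keep [-0.375, -0.25]
u = -0.3125 gives g = 0.2632, positive; keep [-0.375, -0.3125]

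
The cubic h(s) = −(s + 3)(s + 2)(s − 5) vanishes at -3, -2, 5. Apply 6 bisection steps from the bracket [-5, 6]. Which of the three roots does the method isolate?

m = 0.5, h(m) = 39.375 (+); new bracket [0.5, 6]
m = 3.25, h(m) = 57.421875 (+); new bracket [3.25, 6]
m = 4.625, h(m) = 18.943359 (+); new bracket [4.625, 6]
m = 5.3125, h(m) = -18.9954 (−); new bracket [4.625, 5.3125]
m = 4.96875, h(m) = 1.7354 (+); new bracket [4.96875, 5.3125]
m = 5.140625, h(m) = -8.1744 (−); new bracket [4.96875, 5.140625]

5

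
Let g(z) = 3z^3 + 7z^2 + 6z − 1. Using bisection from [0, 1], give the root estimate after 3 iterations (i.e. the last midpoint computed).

m = 0.5, g(m) = 4.125 (+); new bracket [0, 0.5]
m = 0.25, g(m) = 0.984375 (+); new bracket [0, 0.25]
m = 0.125, g(m) = -0.134766 (−); new bracket [0.125, 0.25]

0.125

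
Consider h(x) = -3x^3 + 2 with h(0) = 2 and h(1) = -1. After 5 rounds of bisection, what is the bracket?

midpoint 0.5: h = 1.625 > 0 → [0.5, 1]
midpoint 0.75: h = 0.734375 > 0 → [0.75, 1]
midpoint 0.875: h = -0.009766 < 0 → [0.75, 0.875]
midpoint 0.8125: h = 0.3909 > 0 → [0.8125, 0.875]
midpoint 0.84375: h = 0.198 > 0 → [0.84375, 0.875]

[0.84375, 0.875]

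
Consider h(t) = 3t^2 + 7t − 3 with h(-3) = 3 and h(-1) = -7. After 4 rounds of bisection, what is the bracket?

m = -2, h(m) = -5 (−); new bracket [-3, -2]
m = -2.5, h(m) = -1.75 (−); new bracket [-3, -2.5]
m = -2.75, h(m) = 0.4375 (+); new bracket [-2.75, -2.5]
m = -2.625, h(m) = -0.7031 (−); new bracket [-2.75, -2.625]

[-2.75, -2.625]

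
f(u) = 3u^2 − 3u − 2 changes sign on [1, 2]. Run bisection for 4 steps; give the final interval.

[1.4375, 1.5]

m = 1.5, f(m) = 0.25 (+); new bracket [1, 1.5]
m = 1.25, f(m) = -1.0625 (−); new bracket [1.25, 1.5]
m = 1.375, f(m) = -0.453125 (−); new bracket [1.375, 1.5]
m = 1.4375, f(m) = -0.1133 (−); new bracket [1.4375, 1.5]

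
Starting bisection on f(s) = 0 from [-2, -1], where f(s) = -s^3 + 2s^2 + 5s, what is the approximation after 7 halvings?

s = -1.5 gives f = 0.375, positive; keep [-1.5, -1]
s = -1.25 gives f = -1.171875, negative; keep [-1.5, -1.25]
s = -1.375 gives f = -0.494141, negative; keep [-1.5, -1.375]
s = -1.4375 gives f = -0.0842, negative; keep [-1.5, -1.4375]
s = -1.46875 gives f = 0.1391, positive; keep [-1.46875, -1.4375]
s = -1.453125 gives f = 0.0259, positive; keep [-1.453125, -1.4375]
s = -1.4453125 gives f = -0.0296, negative; keep [-1.453125, -1.4453125]

-1.4453125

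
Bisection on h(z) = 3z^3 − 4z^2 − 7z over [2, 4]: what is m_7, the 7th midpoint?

z = 3 gives h = 24, positive; keep [2, 3]
z = 2.5 gives h = 4.375, positive; keep [2, 2.5]
z = 2.25 gives h = -1.828125, negative; keep [2.25, 2.5]
z = 2.375 gives h = 1.002, positive; keep [2.25, 2.375]
z = 2.3125 gives h = -0.4788, negative; keep [2.3125, 2.375]
z = 2.34375 gives h = 0.2449, positive; keep [2.3125, 2.34375]
z = 2.328125 gives h = -0.1211, negative; keep [2.328125, 2.34375]

2.328125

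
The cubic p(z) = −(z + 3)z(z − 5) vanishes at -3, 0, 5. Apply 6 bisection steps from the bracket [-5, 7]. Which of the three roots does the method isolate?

5

midpoint 1: p = 16 > 0 → [1, 7]
midpoint 4: p = 28 > 0 → [4, 7]
midpoint 5.5: p = -23.375 < 0 → [4, 5.5]
midpoint 4.75: p = 9.2031 > 0 → [4.75, 5.5]
midpoint 5.125: p = -5.2051 < 0 → [4.75, 5.125]
midpoint 4.9375: p = 2.4495 > 0 → [4.9375, 5.125]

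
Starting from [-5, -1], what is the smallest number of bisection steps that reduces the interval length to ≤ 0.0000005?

23

Width after n steps is 4/2^n. Need 2^n ≥ 4/0.0000005 = 8000000.
2^22 = 4194304 < 8000000 ≤ 2^23 = 8388608, so n = 23.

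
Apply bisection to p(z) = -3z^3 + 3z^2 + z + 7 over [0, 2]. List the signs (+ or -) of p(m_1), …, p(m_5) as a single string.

midpoint 1: p = 8 > 0 → [1, 2]
midpoint 1.5: p = 5.125 > 0 → [1.5, 2]
midpoint 1.75: p = 1.859375 > 0 → [1.75, 2]
midpoint 1.875: p = -0.3535 < 0 → [1.75, 1.875]
midpoint 1.8125: p = 0.8049 > 0 → [1.8125, 1.875]

+++-+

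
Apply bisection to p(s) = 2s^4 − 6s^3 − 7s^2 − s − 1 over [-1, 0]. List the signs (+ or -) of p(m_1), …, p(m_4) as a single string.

p(-0.5) = -1.375 < 0, so the root lies in [-1, -0.5]
p(-0.75) = -1.023438 < 0, so the root lies in [-1, -0.75]
p(-0.875) = -0.29248 < 0, so the root lies in [-1, -0.875]
p(-0.9375) = 0.274 > 0, so the root lies in [-0.9375, -0.875]

---+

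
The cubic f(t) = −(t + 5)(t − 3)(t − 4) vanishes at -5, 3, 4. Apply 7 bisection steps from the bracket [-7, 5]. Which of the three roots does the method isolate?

-5

midpoint -1: f = -80 < 0 → [-7, -1]
midpoint -4: f = -56 < 0 → [-7, -4]
midpoint -5.5: f = 40.375 > 0 → [-5.5, -4]
midpoint -4.75: f = -16.9531 < 0 → [-5.5, -4.75]
midpoint -5.125: f = 9.2676 > 0 → [-5.125, -4.75]
midpoint -4.9375: f = -4.4338 < 0 → [-5.125, -4.9375]
midpoint -5.03125: f = 2.2666 > 0 → [-5.03125, -4.9375]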